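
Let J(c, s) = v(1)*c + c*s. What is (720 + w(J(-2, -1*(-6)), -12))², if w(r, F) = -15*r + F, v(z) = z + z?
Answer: 898704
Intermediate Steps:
v(z) = 2*z
J(c, s) = 2*c + c*s (J(c, s) = (2*1)*c + c*s = 2*c + c*s)
w(r, F) = F - 15*r
(720 + w(J(-2, -1*(-6)), -12))² = (720 + (-12 - (-30)*(2 - 1*(-6))))² = (720 + (-12 - (-30)*(2 + 6)))² = (720 + (-12 - (-30)*8))² = (720 + (-12 - 15*(-16)))² = (720 + (-12 + 240))² = (720 + 228)² = 948² = 898704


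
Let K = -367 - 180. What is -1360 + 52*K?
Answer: -29804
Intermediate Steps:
K = -547
-1360 + 52*K = -1360 + 52*(-547) = -1360 - 28444 = -29804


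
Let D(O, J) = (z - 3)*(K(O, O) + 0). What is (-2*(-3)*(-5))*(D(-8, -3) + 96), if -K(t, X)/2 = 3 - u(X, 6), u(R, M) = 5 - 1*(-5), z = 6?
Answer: -4140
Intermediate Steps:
u(R, M) = 10 (u(R, M) = 5 + 5 = 10)
K(t, X) = 14 (K(t, X) = -2*(3 - 1*10) = -2*(3 - 10) = -2*(-7) = 14)
D(O, J) = 42 (D(O, J) = (6 - 3)*(14 + 0) = 3*14 = 42)
(-2*(-3)*(-5))*(D(-8, -3) + 96) = (-2*(-3)*(-5))*(42 + 96) = (6*(-5))*138 = -30*138 = -4140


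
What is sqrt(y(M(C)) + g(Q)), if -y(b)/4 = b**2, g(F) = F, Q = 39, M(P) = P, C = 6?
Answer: I*sqrt(105) ≈ 10.247*I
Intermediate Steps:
y(b) = -4*b**2
sqrt(y(M(C)) + g(Q)) = sqrt(-4*6**2 + 39) = sqrt(-4*36 + 39) = sqrt(-144 + 39) = sqrt(-105) = I*sqrt(105)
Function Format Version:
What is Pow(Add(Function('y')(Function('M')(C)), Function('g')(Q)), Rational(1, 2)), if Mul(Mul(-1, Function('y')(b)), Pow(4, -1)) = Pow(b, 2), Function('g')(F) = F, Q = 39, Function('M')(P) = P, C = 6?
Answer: Mul(I, Pow(105, Rational(1, 2))) ≈ Mul(10.247, I)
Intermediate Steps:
Function('y')(b) = Mul(-4, Pow(b, 2))
Pow(Add(Function('y')(Function('M')(C)), Function('g')(Q)), Rational(1, 2)) = Pow(Add(Mul(-4, Pow(6, 2)), 39), Rational(1, 2)) = Pow(Add(Mul(-4, 36), 39), Rational(1, 2)) = Pow(Add(-144, 39), Rational(1, 2)) = Pow(-105, Rational(1, 2)) = Mul(I, Pow(105, Rational(1, 2)))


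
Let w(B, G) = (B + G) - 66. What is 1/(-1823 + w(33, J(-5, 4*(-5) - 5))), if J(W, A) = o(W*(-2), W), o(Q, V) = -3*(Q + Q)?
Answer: -1/1916 ≈ -0.00052192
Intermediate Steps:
o(Q, V) = -6*Q
J(W, A) = 12*W (J(W, A) = -6*W*(-2) = -(-12)*W = 12*W)
w(B, G) = -66 + B + G
1/(-1823 + w(33, J(-5, 4*(-5) - 5))) = 1/(-1823 + (-66 + 33 + 12*(-5))) = 1/(-1823 + (-66 + 33 - 60)) = 1/(-1823 - 93) = 1/(-1916) = -1/1916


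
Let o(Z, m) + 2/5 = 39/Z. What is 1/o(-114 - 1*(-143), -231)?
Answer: 145/137 ≈ 1.0584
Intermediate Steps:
o(Z, m) = -2/5 + 39/Z
1/o(-114 - 1*(-143), -231) = 1/(-2/5 + 39/(-114 - 1*(-143))) = 1/(-2/5 + 39/(-114 + 143)) = 1/(-2/5 + 39/29) = 1/(137/145) = 145/137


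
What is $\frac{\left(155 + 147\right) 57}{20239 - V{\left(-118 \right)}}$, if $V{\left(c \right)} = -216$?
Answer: $\frac{17214}{20455} \approx 0.84155$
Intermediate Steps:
$\frac{\left(155 + 147\right) 57}{20239 - V{\left(-118 \right)}} = \frac{\left(155 + 147\right) 57}{20239 - -216} = \frac{302 \cdot 57}{20239 + 216} = \frac{17214}{20455}$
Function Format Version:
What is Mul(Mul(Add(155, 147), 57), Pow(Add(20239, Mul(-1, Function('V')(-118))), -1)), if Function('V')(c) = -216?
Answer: Rational(17214, 20455) ≈ 0.84155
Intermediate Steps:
Mul(Mul(Add(155, 147), 57), Pow(Add(20239, Mul(-1, Function('V')(-118))), -1)) = Mul(Mul(Add(155, 147), 57), Pow(Add(20239, Mul(-1, -216)), -1)) = Mul(Mul(302, 57), Pow(Add(20239, 216), -1)) = Mul(17214, Pow(20455, -1)) = Mul(17214, Rational(1, 20455)) = Rational(17214, 20455)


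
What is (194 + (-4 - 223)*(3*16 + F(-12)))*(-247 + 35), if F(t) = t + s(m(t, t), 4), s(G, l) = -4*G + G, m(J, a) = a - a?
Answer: 1691336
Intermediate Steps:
m(J, a) = 0
s(G, l) = -3*G
F(t) = t (F(t) = t - 3*0 = t + 0 = t)
(194 + (-4 - 223)*(3*16 + F(-12)))*(-247 + 35) = (194 + (-4 - 223)*(3*16 - 12))*(-247 + 35) = (194 - 227*(48 - 12))*(-212) = (194 - 227*36)*(-212) = (194 - 8172)*(-212) = -7978*(-212) = 1691336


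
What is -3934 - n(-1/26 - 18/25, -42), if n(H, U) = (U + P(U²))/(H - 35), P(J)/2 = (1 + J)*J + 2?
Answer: 3956035338/23243 ≈ 1.7020e+5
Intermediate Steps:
P(J) = 4 + 2*J*(1 + J) (P(J) = 2*((1 + J)*J + 2) = 2*(J*(1 + J) + 2) = 2*(2 + J*(1 + J)) = 4 + 2*J*(1 + J))
n(H, U) = (4 + U + 2*U² + 2*U⁴)/(-35 + H) (n(H, U) = (U + (4 + 2*U² + 2*(U²)²))/(H - 35) = (U + (4 + 2*U² + 2*U⁴))/(-35 + H) = (4 + U + 2*U² + 2*U⁴)/(-35 + H))
-3934 - n(-1/26 - 18/25, -42) = -3934 - (4 - 42 + 2*(-42)² + 2*(-42)⁴)/(-35 + (-1/26 - 18/25)) = -3934 - (4 - 42 + 2*1764 + 2*3111696)/(-35 + (-1*1/26 - 18*1/25)) = -3934 - (4 - 42 + 3528 + 6223392)/(-35 + (-1/26 - 18/25)) = -3934 - 6226882/(-35 - 493/650) = -3934 - 6226882/(-23243/650) = -3934 - (-650)*6226882/23243 = -3934 - 1*(-4047473300/23243) = -3934 + 4047473300/23243 = 3956035338/23243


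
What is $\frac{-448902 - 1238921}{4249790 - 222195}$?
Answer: $- \frac{1687823}{4027595} \approx -0.41906$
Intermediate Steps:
$\frac{-448902 - 1238921}{4249790 - 222195} = - \frac{1687823}{4027595}$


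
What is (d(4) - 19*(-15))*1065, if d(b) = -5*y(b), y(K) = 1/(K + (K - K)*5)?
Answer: 1208775/4 ≈ 3.0219e+5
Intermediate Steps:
y(K) = 1/K (y(K) = 1/(K + 0*5) = 1/(K + 0) = 1/K)
d(b) = -5/b
(d(4) - 19*(-15))*1065 = (-5/4 - 19*(-15))*1065 = (-5*¼ + 285)*1065 = (-5/4 + 285)*1065 = (1135/4)*1065 = 1208775/4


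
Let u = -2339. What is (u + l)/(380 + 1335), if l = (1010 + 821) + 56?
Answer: -452/1715 ≈ -0.26356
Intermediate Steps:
l = 1887 (l = 1831 + 56 = 1887)
(u + l)/(380 + 1335) = (-2339 + 1887)/(380 + 1335) = -452/1715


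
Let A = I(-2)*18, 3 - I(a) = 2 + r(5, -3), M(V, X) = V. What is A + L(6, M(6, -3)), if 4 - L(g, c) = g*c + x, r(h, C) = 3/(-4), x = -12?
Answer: 23/2 ≈ 11.500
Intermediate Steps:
r(h, C) = -3/4 (r(h, C) = 3*(-1/4) = -3/4)
L(g, c) = 16 - c*g (L(g, c) = 4 - (g*c - 12) = 4 - (c*g - 12) = 4 - (-12 + c*g) = 4 + (12 - c*g) = 16 - c*g)
I(a) = 7/4 (I(a) = 3 - (2 - 3/4) = 3 - 1*5/4 = 3 - 5/4 = 7/4)
A = 63/2 (A = (7/4)*18 = 63/2 ≈ 31.500)
A + L(6, M(6, -3)) = 63/2 + (16 - 1*6*6) = 63/2 + (16 - 36) = 63/2 - 20 = 23/2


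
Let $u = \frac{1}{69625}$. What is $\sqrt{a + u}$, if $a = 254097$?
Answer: $\frac{\sqrt{49270837598410}}{13925} \approx 504.08$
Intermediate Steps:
$u = \frac{1}{69625} \approx 1.4363 \cdot 10^{-5}$
$\sqrt{a + u} = \sqrt{254097 + \frac{1}{69625}} = \sqrt{\frac{17691503626}{69625}} = \frac{\sqrt{49270837598410}}{13925}$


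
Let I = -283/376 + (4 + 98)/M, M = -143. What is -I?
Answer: 78821/53768 ≈ 1.4659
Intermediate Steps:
I = -78821/53768 (I = -283/376 + (4 + 98)/(-143) = -283*1/376 + 102*(-1/143) = -283/376 - 102/143 = -78821/53768 ≈ -1.4659)
-I = -1*(-78821/53768) = 78821/53768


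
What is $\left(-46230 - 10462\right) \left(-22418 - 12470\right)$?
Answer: $1977870496$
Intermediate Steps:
$\left(-46230 - 10462\right) \left(-22418 - 12470\right) = \left(-56692\right) \left(-34888\right) = 1977870496$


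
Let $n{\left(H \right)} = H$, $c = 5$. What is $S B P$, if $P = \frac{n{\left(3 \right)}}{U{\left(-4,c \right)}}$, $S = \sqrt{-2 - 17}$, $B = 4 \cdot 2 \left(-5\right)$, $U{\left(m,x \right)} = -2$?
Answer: $60 i \sqrt{19} \approx 261.53 i$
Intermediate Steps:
$B = -40$ ($B = 8 \left(-5\right) = -40$)
$S = i \sqrt{19}$ ($S = \sqrt{-19} = i \sqrt{19} \approx 4.3589 i$)
$P = - \frac{3}{2}$ ($P = \frac{3}{-2} = 3 \left(- \frac{1}{2}\right) = - \frac{3}{2} \approx -1.5$)
$S B P = i \sqrt{19} \left(-40\right) \left(- \frac{3}{2}\right) = - 40 i \sqrt{19} \left(- \frac{3}{2}\right) = 60 i \sqrt{19}$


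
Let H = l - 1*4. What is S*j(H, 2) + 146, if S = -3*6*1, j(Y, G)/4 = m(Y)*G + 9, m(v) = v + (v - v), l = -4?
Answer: 650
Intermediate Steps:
m(v) = v (m(v) = v + 0 = v)
H = -8 (H = -4 - 1*4 = -4 - 4 = -8)
j(Y, G) = 36 + 4*G*Y (j(Y, G) = 4*(Y*G + 9) = 4*(G*Y + 9) = 4*(9 + G*Y) = 36 + 4*G*Y)
S = -18 (S = -18*1 = -18)
S*j(H, 2) + 146 = -18*(36 + 4*2*(-8)) + 146 = -18*(36 - 64) + 146 = -18*(-28) + 146 = 504 + 146 = 650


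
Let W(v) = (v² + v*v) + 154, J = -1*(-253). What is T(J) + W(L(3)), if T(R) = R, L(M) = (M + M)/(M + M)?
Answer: 409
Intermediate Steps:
L(M) = 1 (L(M) = (2*M)/((2*M)) = (2*M)*(1/(2*M)) = 1)
J = 253
W(v) = 154 + 2*v² (W(v) = (v² + v²) + 154 = 2*v² + 154 = 154 + 2*v²)
T(J) + W(L(3)) = 253 + (154 + 2*1²) = 253 + (154 + 2*1) = 253 + (154 + 2) = 253 + 156 = 409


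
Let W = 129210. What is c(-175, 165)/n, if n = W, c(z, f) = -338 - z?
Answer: -163/129210 ≈ -0.0012615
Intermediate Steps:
n = 129210
c(-175, 165)/n = (-338 - 1*(-175))/129210 = (-338 + 175)*(1/129210) = -163*1/129210 = -163/129210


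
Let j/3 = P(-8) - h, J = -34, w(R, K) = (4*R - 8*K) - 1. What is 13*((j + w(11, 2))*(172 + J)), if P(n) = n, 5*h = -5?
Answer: 10764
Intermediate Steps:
h = -1 (h = (⅕)*(-5) = -1)
w(R, K) = -1 - 8*K + 4*R (w(R, K) = (-8*K + 4*R) - 1 = -1 - 8*K + 4*R)
j = -21 (j = 3*(-8 - 1*(-1)) = 3*(-8 + 1) = 3*(-7) = -21)
13*((j + w(11, 2))*(172 + J)) = 13*((-21 + (-1 - 8*2 + 4*11))*(172 - 34)) = 13*((-21 + (-1 - 16 + 44))*138) = 13*((-21 + 27)*138) = 13*(6*138) = 13*828 = 10764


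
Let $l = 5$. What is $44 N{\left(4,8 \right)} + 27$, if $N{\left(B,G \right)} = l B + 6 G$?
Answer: $3019$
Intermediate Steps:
$N{\left(B,G \right)} = 5 B + 6 G$
$44 N{\left(4,8 \right)} + 27 = 44 \left(5 \cdot 4 + 6 \cdot 8\right) + 27 = 44 \left(20 + 48\right) + 27 = 44 \cdot 68 + 27 = 2992 + 27 = 3019$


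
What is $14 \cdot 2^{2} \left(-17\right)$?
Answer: $-952$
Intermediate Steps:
$14 \cdot 2^{2} \left(-17\right) = 14 \cdot 4 \left(-17\right) = 56 \left(-17\right) = -952$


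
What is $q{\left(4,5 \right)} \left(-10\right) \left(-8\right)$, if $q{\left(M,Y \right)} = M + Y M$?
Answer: $1920$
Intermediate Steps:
$q{\left(M,Y \right)} = M + M Y$
$q{\left(4,5 \right)} \left(-10\right) \left(-8\right) = 4 \left(1 + 5\right) \left(-10\right) \left(-8\right) = 4 \cdot 6 \left(-10\right) \left(-8\right) = 24 \left(-10\right) \left(-8\right) = \left(-240\right) \left(-8\right) = 1920$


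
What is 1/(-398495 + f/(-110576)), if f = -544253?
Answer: -110576/44063438867 ≈ -2.5095e-6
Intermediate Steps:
1/(-398495 + f/(-110576)) = 1/(-398495 - 544253/(-110576)) = 1/(-398495 - 544253*(-1/110576)) = 1/(-398495 + 544253/110576) = 1/(-44063438867/110576) = -110576/44063438867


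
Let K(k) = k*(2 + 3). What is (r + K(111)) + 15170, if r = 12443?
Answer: 28168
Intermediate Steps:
K(k) = 5*k (K(k) = k*5 = 5*k)
(r + K(111)) + 15170 = (12443 + 5*111) + 15170 = (12443 + 555) + 15170 = 12998 + 15170 = 28168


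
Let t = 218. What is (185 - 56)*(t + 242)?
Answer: 59340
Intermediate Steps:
(185 - 56)*(t + 242) = (185 - 56)*(218 + 242) = 129*460 = 59340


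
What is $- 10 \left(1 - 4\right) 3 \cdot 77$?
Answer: $6930$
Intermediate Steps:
$- 10 \left(1 - 4\right) 3 \cdot 77 = - 10 \left(\left(-3\right) 3\right) 77 = \left(-10\right) \left(-9\right) 77 = 90 \cdot 77 = 6930$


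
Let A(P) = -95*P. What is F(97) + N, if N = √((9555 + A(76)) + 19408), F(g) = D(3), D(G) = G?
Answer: 3 + √21743 ≈ 150.46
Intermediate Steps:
F(g) = 3
N = √21743 (N = √((9555 - 95*76) + 19408) = √((9555 - 7220) + 19408) = √(2335 + 19408) = √21743 ≈ 147.46)
F(97) + N = 3 + √21743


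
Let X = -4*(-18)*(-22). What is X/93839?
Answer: -1584/93839 ≈ -0.016880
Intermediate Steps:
X = -1584 (X = 72*(-22) = -1584)
X/93839 = -1584/93839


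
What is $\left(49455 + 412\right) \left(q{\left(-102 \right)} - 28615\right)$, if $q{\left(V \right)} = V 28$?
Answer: $-1569364357$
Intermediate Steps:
$q{\left(V \right)} = 28 V$
$\left(49455 + 412\right) \left(q{\left(-102 \right)} - 28615\right) = \left(49455 + 412\right) \left(28 \left(-102\right) - 28615\right) = 49867 \left(-2856 - 28615\right) = 49867 \left(-31471\right) = -1569364357$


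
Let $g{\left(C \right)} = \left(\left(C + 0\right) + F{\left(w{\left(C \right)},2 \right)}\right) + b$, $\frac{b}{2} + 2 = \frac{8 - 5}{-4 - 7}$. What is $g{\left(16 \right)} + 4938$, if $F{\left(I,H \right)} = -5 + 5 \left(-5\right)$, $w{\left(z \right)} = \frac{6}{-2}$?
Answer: $\frac{54114}{11} \approx 4919.5$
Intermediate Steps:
$w{\left(z \right)} = -3$ ($w{\left(z \right)} = 6 \left(- \frac{1}{2}\right) = -3$)
$b = - \frac{50}{11}$ ($b = -4 + 2 \frac{8 - 5}{-4 - 7} = -4 + 2 \frac{3}{-11} = -4 + 2 \cdot 3 \left(- \frac{1}{11}\right) = -4 + 2 \left(- \frac{3}{11}\right) = -4 - \frac{6}{11} = - \frac{50}{11} \approx -4.5455$)
$F{\left(I,H \right)} = -30$ ($F{\left(I,H \right)} = -5 - 25 = -30$)
$g{\left(C \right)} = - \frac{380}{11} + C$ ($g{\left(C \right)} = \left(\left(C + 0\right) - 30\right) - \frac{50}{11} = \left(C - 30\right) - \frac{50}{11} = \left(-30 + C\right) - \frac{50}{11} = - \frac{380}{11} + C$)
$g{\left(16 \right)} + 4938 = \left(- \frac{380}{11} + 16\right) + 4938 = - \frac{204}{11} + 4938 = \frac{54114}{11}$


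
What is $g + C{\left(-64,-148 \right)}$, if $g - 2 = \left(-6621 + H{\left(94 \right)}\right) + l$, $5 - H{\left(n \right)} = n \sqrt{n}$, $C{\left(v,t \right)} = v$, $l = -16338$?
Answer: $-23016 - 94 \sqrt{94} \approx -23927.0$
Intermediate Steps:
$H{\left(n \right)} = 5 - n^{\frac{3}{2}}$ ($H{\left(n \right)} = 5 - n \sqrt{n} = 5 - n^{\frac{3}{2}}$)
$g = -22952 - 94 \sqrt{94}$ ($g = 2 - \left(22954 + 94^{\frac{3}{2}}\right) = 2 - \left(22954 + 94 \sqrt{94}\right) = -22952 - 94 \sqrt{94} \approx -23863.0$)
$g + C{\left(-64,-148 \right)} = \left(-22952 - 94 \sqrt{94}\right) - 64 = -23016 - 94 \sqrt{94}$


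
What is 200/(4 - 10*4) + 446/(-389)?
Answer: -23464/3501 ≈ -6.7021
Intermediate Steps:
200/(4 - 10*4) + 446/(-389) = 200/(4 - 40) + 446*(-1/389) = 200/(-36) - 446/389 = 200*(-1/36) - 446/389 = -50/9 - 446/389 = -23464/3501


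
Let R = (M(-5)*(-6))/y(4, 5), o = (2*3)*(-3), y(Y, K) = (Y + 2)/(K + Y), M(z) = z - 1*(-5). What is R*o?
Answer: 0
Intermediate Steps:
M(z) = 5 + z (M(z) = z + 5 = 5 + z)
y(Y, K) = (2 + Y)/(K + Y)
o = -18 (o = 6*(-3) = -18)
R = 0 (R = ((5 - 5)*(-6))/(((2 + 4)/(5 + 4))) = (0*(-6))/((6/9)) = 0/(((1/9)*6)) = 0/(2/3) = 0*(3/2) = 0)
R*o = 0*(-18) = 0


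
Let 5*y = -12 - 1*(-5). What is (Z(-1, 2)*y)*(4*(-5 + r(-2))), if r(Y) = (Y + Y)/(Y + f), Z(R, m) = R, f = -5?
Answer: -124/5 ≈ -24.800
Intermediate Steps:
r(Y) = 2*Y/(-5 + Y) (r(Y) = (Y + Y)/(Y - 5) = (2*Y)/(-5 + Y) = 2*Y/(-5 + Y))
y = -7/5 (y = (-12 - 1*(-5))/5 = (-12 + 5)/5 = (⅕)*(-7) = -7/5 ≈ -1.4000)
(Z(-1, 2)*y)*(4*(-5 + r(-2))) = (-1*(-7/5))*(4*(-5 + 2*(-2)/(-5 - 2))) = 7*(4*(-5 + 2*(-2)/(-7)))/5 = 7*(4*(-5 + 2*(-2)*(-⅐)))/5 = 7*(4*(-5 + 4/7))/5 = 7*(4*(-31/7))/5 = (7/5)*(-124/7) = -124/5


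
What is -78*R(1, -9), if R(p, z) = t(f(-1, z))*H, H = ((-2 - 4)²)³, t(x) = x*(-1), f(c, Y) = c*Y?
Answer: 32752512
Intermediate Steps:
f(c, Y) = Y*c
t(x) = -x
H = 46656 (H = ((-6)²)³ = 36³ = 46656)
R(p, z) = 46656*z (R(p, z) = -z*(-1)*46656 = -(-1)*z*46656 = z*46656 = 46656*z)
-78*R(1, -9) = -3639168*(-9) = -78*(-419904) = 32752512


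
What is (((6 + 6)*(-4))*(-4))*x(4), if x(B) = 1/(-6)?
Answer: -32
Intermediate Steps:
x(B) = -⅙
(((6 + 6)*(-4))*(-4))*x(4) = (((6 + 6)*(-4))*(-4))*(-⅙) = ((12*(-4))*(-4))*(-⅙) = -48*(-4)*(-⅙) = 192*(-⅙) = -32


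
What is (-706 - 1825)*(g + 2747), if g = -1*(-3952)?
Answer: -16955169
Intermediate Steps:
g = 3952
(-706 - 1825)*(g + 2747) = (-706 - 1825)*(3952 + 2747) = -2531*6699 = -16955169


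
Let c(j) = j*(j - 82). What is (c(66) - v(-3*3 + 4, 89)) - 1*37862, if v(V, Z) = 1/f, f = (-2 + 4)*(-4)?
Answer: -311343/8 ≈ -38918.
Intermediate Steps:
c(j) = j*(-82 + j)
f = -8 (f = 2*(-4) = -8)
v(V, Z) = -⅛ (v(V, Z) = 1/(-8) = -⅛)
(c(66) - v(-3*3 + 4, 89)) - 1*37862 = (66*(-82 + 66) - 1*(-⅛)) - 1*37862 = (66*(-16) + ⅛) - 37862 = (-1056 + ⅛) - 37862 = -8447/8 - 37862 = -311343/8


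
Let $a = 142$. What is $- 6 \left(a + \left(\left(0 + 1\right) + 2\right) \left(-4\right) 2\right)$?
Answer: $-708$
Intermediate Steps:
$- 6 \left(a + \left(\left(0 + 1\right) + 2\right) \left(-4\right) 2\right) = - 6 \left(142 + \left(\left(0 + 1\right) + 2\right) \left(-4\right) 2\right) = - 6 \left(142 + \left(1 + 2\right) \left(-4\right) 2\right) = - 6 \left(142 + 3 \left(-4\right) 2\right) = - 6 \left(142 - 24\right) = \left(-6\right) 118 = -708$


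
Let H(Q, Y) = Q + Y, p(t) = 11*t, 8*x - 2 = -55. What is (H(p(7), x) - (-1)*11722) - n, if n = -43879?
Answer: 445371/8 ≈ 55671.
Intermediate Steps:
x = -53/8 (x = 1/4 + (1/8)*(-55) = 1/4 - 55/8 = -53/8 ≈ -6.6250)
(H(p(7), x) - (-1)*11722) - n = ((11*7 - 53/8) - (-1)*11722) - 1*(-43879) = ((77 - 53/8) - 1*(-11722)) + 43879 = (563/8 + 11722) + 43879 = 94339/8 + 43879 = 445371/8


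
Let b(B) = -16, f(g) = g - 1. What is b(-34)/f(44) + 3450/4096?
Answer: 41407/88064 ≈ 0.47019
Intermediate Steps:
f(g) = -1 + g
b(-34)/f(44) + 3450/4096 = -16/(-1 + 44) + 3450/4096 = -16/43 + 3450*(1/4096) = -16*1/43 + 1725/2048 = -16/43 + 1725/2048 = 41407/88064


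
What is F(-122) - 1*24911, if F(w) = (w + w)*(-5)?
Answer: -23691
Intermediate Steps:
F(w) = -10*w (F(w) = (2*w)*(-5) = -10*w)
F(-122) - 1*24911 = -10*(-122) - 1*24911 = 1220 - 24911 = -23691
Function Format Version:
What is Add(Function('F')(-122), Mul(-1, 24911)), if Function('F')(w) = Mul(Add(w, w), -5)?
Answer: -23691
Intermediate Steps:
Function('F')(w) = Mul(-10, w) (Function('F')(w) = Mul(Mul(2, w), -5) = Mul(-10, w))
Add(Function('F')(-122), Mul(-1, 24911)) = Add(Mul(-10, -122), Mul(-1, 24911)) = Add(1220, -24911) = -23691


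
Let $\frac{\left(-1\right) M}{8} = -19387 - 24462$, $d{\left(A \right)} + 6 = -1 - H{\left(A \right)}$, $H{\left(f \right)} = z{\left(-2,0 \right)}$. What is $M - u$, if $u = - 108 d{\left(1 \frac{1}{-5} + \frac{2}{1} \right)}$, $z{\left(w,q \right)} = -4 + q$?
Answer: $350468$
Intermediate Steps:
$H{\left(f \right)} = -4$ ($H{\left(f \right)} = -4 + 0 = -4$)
$d{\left(A \right)} = -3$ ($d{\left(A \right)} = -6 - -3 = -6 + \left(-1 + 4\right) = -6 + 3 = -3$)
$M = 350792$ ($M = - 8 \left(-19387 - 24462\right) = \left(-8\right) \left(-43849\right) = 350792$)
$u = 324$ ($u = \left(-108\right) \left(-3\right) = 324$)
$M - u = 350792 - 324 = 350468$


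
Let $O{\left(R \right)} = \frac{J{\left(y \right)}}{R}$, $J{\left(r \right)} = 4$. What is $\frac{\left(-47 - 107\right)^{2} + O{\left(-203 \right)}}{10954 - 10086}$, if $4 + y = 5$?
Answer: $\frac{1203586}{44051} \approx 27.323$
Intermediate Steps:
$y = 1$ ($y = -4 + 5 = 1$)
$O{\left(R \right)} = \frac{4}{R}$
$\frac{\left(-47 - 107\right)^{2} + O{\left(-203 \right)}}{10954 - 10086} = \frac{\left(-47 - 107\right)^{2} + \frac{4}{-203}}{10954 - 10086} = \frac{\left(-154\right)^{2} + 4 \left(- \frac{1}{203}\right)}{868} = \left(23716 - \frac{4}{203}\right) \frac{1}{868} = \frac{4814344}{203} \cdot \frac{1}{868} = \frac{1203586}{44051}$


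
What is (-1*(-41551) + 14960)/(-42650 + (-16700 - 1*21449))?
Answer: -819/1171 ≈ -0.69940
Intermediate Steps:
(-1*(-41551) + 14960)/(-42650 + (-16700 - 1*21449)) = (41551 + 14960)/(-42650 + (-16700 - 21449)) = 56511/(-42650 - 38149) = 56511/(-80799) = 56511*(-1/80799) = -819/1171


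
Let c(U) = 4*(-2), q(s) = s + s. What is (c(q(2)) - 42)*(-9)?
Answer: 450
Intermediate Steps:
q(s) = 2*s
c(U) = -8
(c(q(2)) - 42)*(-9) = (-8 - 42)*(-9) = -50*(-9) = 450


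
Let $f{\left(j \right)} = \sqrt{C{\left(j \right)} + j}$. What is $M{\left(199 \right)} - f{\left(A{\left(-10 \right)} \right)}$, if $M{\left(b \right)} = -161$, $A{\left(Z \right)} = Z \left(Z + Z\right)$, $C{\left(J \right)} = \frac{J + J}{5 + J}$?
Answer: $-161 - \frac{6 \sqrt{9430}}{41} \approx -175.21$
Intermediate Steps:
$C{\left(J \right)} = \frac{2 J}{5 + J}$
$A{\left(Z \right)} = 2 Z^{2}$ ($A{\left(Z \right)} = Z 2 Z = 2 Z^{2}$)
$f{\left(j \right)} = \sqrt{j + \frac{2 j}{5 + j}}$ ($f{\left(j \right)} = \sqrt{\frac{2 j}{5 + j} + j} = \sqrt{j + \frac{2 j}{5 + j}}$)
$M{\left(199 \right)} - f{\left(A{\left(-10 \right)} \right)} = -161 - \sqrt{\frac{2 \left(-10\right)^{2} \left(7 + 2 \left(-10\right)^{2}\right)}{5 + 2 \left(-10\right)^{2}}} = -161 - \sqrt{\frac{2 \cdot 100 \left(7 + 2 \cdot 100\right)}{5 + 2 \cdot 100}} = -161 - \sqrt{\frac{200 \left(7 + 200\right)}{5 + 200}} = -161 - \sqrt{200 \cdot \frac{1}{205} \cdot 207} = -161 - \sqrt{\frac{8280}{41}} = -161 - \frac{6 \sqrt{9430}}{41}$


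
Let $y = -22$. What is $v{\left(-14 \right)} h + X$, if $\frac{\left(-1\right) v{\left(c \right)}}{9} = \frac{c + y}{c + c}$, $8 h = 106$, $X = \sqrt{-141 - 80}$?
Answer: $- \frac{4293}{28} + i \sqrt{221} \approx -153.32 + 14.866 i$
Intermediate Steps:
$X = i \sqrt{221}$ ($X = \sqrt{-221} = i \sqrt{221} \approx 14.866 i$)
$h = \frac{53}{4}$ ($h = \frac{1}{8} \cdot 106 = \frac{53}{4} \approx 13.25$)
$v{\left(c \right)} = - \frac{9 \left(-22 + c\right)}{2 c}$ ($v{\left(c \right)} = - 9 \frac{c - 22}{c + c} = - 9 \frac{-22 + c}{2 c} = - \frac{9 \left(-22 + c\right)}{2 c}$)
$v{\left(-14 \right)} h + X = \left(- \frac{9}{2} + \frac{99}{-14}\right) \frac{53}{4} + i \sqrt{221} = \left(- \frac{9}{2} + 99 \left(- \frac{1}{14}\right)\right) \frac{53}{4} + i \sqrt{221} = \left(- \frac{9}{2} - \frac{99}{14}\right) \frac{53}{4} + i \sqrt{221} = \left(- \frac{81}{7}\right) \frac{53}{4} + i \sqrt{221} = - \frac{4293}{28} + i \sqrt{221}$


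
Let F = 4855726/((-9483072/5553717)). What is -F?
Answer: 4494554672257/1580512 ≈ 2.8437e+6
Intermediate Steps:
F = -4494554672257/1580512 (F = 4855726/((-9483072*1/5553717)) = 4855726/(-3161024/1851239) = 4855726*(-1851239/3161024) = -4494554672257/1580512 ≈ -2.8437e+6)
-F = -1*(-4494554672257/1580512) = 4494554672257/1580512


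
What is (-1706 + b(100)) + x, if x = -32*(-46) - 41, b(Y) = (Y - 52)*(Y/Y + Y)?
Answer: 4573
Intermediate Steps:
b(Y) = (1 + Y)*(-52 + Y) (b(Y) = (-52 + Y)*(1 + Y) = (1 + Y)*(-52 + Y))
x = 1431 (x = 1472 - 41 = 1431)
(-1706 + b(100)) + x = (-1706 + (-52 + 100**2 - 51*100)) + 1431 = (-1706 + (-52 + 10000 - 5100)) + 1431 = (-1706 + 4848) + 1431 = 3142 + 1431 = 4573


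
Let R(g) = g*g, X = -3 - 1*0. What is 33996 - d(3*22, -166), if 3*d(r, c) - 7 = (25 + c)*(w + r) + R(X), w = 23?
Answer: 114521/3 ≈ 38174.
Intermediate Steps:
X = -3 (X = -3 + 0 = -3)
R(g) = g²
d(r, c) = 16/3 + (23 + r)*(25 + c)/3 (d(r, c) = 7/3 + ((25 + c)*(23 + r) + (-3)²)/3 = 7/3 + ((23 + r)*(25 + c) + 9)/3 = 7/3 + (9 + (23 + r)*(25 + c))/3 = 7/3 + (3 + (23 + r)*(25 + c)/3) = 16/3 + (23 + r)*(25 + c)/3)
33996 - d(3*22, -166) = 33996 - (197 + (23/3)*(-166) + 25*(3*22)/3 + (⅓)*(-166)*(3*22)) = 33996 - (197 - 3818/3 + (25/3)*66 + (⅓)*(-166)*66) = 33996 - (197 - 3818/3 + 550 - 3652) = 33996 - 1*(-12533/3) = 33996 + 12533/3 = 114521/3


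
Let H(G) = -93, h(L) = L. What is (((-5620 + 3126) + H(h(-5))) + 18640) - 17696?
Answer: -1643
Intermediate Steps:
(((-5620 + 3126) + H(h(-5))) + 18640) - 17696 = (((-5620 + 3126) - 93) + 18640) - 17696 = ((-2494 - 93) + 18640) - 17696 = (-2587 + 18640) - 17696 = 16053 - 17696 = -1643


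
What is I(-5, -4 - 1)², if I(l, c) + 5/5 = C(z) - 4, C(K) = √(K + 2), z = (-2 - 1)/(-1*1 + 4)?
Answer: 16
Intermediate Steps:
z = -1 (z = -3/(-1 + 4) = -3/3 = -3*⅓ = -1)
C(K) = √(2 + K)
I(l, c) = -4 (I(l, c) = -1 + (√(2 - 1) - 4) = -1 + (√1 - 4) = -1 + (1 - 4) = -1 - 3 = -4)
I(-5, -4 - 1)² = (-4)² = 16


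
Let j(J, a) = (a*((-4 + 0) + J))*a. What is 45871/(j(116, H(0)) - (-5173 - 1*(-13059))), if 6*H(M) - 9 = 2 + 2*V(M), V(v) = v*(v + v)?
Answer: -412839/67586 ≈ -6.1084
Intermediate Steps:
V(v) = 2*v² (V(v) = v*(2*v) = 2*v²)
H(M) = 11/6 + 2*M²/3 (H(M) = 3/2 + (2 + 2*(2*M²))/6 = 3/2 + (2 + 4*M²)/6 = 3/2 + (⅓ + 2*M²/3) = 11/6 + 2*M²/3)
j(J, a) = a²*(-4 + J) (j(J, a) = (a*(-4 + J))*a = a²*(-4 + J))
45871/(j(116, H(0)) - (-5173 - 1*(-13059))) = 45871/((11/6 + (⅔)*0²)²*(-4 + 116) - (-5173 - 1*(-13059))) = 45871/((11/6 + (⅔)*0)²*112 - (-5173 + 13059)) = 45871/((11/6 + 0)²*112 - 1*7886) = 45871/((11/6)²*112 - 7886) = 45871/((121/36)*112 - 7886) = 45871/(3388/9 - 7886) = 45871/(-67586/9) = 45871*(-9/67586) = -412839/67586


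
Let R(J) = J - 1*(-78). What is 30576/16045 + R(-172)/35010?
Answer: 106895753/56173545 ≈ 1.9030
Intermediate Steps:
R(J) = 78 + J (R(J) = J + 78 = 78 + J)
30576/16045 + R(-172)/35010 = 30576/16045 + (78 - 172)/35010 = 30576*(1/16045) - 94*1/35010 = 30576/16045 - 47/17505 = 106895753/56173545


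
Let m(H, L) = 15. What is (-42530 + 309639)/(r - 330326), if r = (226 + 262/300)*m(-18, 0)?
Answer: -2671090/3269229 ≈ -0.81704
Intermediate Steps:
r = 34031/10 (r = (226 + 262/300)*15 = (226 + 262*(1/300))*15 = (226 + 131/150)*15 = (34031/150)*15 = 34031/10 ≈ 3403.1)
(-42530 + 309639)/(r - 330326) = (-42530 + 309639)/(34031/10 - 330326) = 267109/(-3269229/10) = 267109*(-10/3269229) = -2671090/3269229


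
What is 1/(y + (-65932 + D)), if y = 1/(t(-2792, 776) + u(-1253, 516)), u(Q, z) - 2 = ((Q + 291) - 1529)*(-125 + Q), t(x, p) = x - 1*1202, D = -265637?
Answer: -3428606/1136819462813 ≈ -3.0160e-6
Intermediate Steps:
t(x, p) = -1202 + x (t(x, p) = x - 1202 = -1202 + x)
u(Q, z) = 2 + (-1238 + Q)*(-125 + Q) (u(Q, z) = 2 + ((Q + 291) - 1529)*(-125 + Q) = 2 + ((291 + Q) - 1529)*(-125 + Q) = 2 + (-1238 + Q)*(-125 + Q))
y = 1/3428606 (y = 1/((-1202 - 2792) + (154752 + (-1253)**2 - 1363*(-1253))) = 1/(-3994 + (154752 + 1570009 + 1707839)) = 1/(-3994 + 3432600) = 1/3428606 ≈ 2.9166e-7)
1/(y + (-65932 + D)) = 1/(1/3428606 + (-65932 - 265637)) = 1/(1/3428606 - 331569) = 1/(-1136819462813/3428606) = -3428606/1136819462813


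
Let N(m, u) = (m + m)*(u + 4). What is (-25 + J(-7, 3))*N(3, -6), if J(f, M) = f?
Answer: 384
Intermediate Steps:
N(m, u) = 2*m*(4 + u) (N(m, u) = (2*m)*(4 + u) = 2*m*(4 + u))
(-25 + J(-7, 3))*N(3, -6) = (-25 - 7)*(2*3*(4 - 6)) = -64*3*(-2) = -32*(-12) = 384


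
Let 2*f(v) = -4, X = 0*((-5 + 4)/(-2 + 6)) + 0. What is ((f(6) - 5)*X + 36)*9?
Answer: 324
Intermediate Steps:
X = 0 (X = 0*(-1/4) + 0 = 0*(-1*¼) + 0 = 0*(-¼) + 0 = 0 + 0 = 0)
f(v) = -2 (f(v) = (½)*(-4) = -2)
((f(6) - 5)*X + 36)*9 = ((-2 - 5)*0 + 36)*9 = (-7*0 + 36)*9 = (0 + 36)*9 = 36*9 = 324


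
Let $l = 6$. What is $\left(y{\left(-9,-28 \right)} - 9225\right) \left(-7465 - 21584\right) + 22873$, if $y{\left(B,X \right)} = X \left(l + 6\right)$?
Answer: $277760362$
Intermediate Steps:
$y{\left(B,X \right)} = 12 X$ ($y{\left(B,X \right)} = X \left(6 + 6\right) = X 12 = 12 X$)
$\left(y{\left(-9,-28 \right)} - 9225\right) \left(-7465 - 21584\right) + 22873 = \left(12 \left(-28\right) - 9225\right) \left(-7465 - 21584\right) + 22873 = \left(-336 - 9225\right) \left(-29049\right) + 22873 = \left(-9561\right) \left(-29049\right) + 22873 = 277737489 + 22873 = 277760362$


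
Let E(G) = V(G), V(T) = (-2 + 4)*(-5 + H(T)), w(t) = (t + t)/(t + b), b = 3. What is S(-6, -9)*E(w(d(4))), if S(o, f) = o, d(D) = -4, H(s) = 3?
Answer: 24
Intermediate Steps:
w(t) = 2*t/(3 + t) (w(t) = (t + t)/(t + 3) = (2*t)/(3 + t) = 2*t/(3 + t))
V(T) = -4 (V(T) = (-2 + 4)*(-5 + 3) = 2*(-2) = -4)
E(G) = -4
S(-6, -9)*E(w(d(4))) = -6*(-4) = 24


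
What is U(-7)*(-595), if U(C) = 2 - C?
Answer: -5355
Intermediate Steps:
U(-7)*(-595) = (2 - 1*(-7))*(-595) = (2 + 7)*(-595) = 9*(-595) = -5355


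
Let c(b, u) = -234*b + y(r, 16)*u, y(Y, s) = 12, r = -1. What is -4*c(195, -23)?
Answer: 183624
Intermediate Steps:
c(b, u) = -234*b + 12*u
-4*c(195, -23) = -4*(-234*195 + 12*(-23)) = -4*(-45630 - 276) = -4*(-45906) = 183624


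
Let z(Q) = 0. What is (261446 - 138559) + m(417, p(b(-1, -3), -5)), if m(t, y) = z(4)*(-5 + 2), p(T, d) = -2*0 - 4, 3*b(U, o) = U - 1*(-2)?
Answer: 122887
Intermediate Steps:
b(U, o) = ⅔ + U/3 (b(U, o) = (U - 1*(-2))/3 = (U + 2)/3 = (2 + U)/3 = ⅔ + U/3)
p(T, d) = -4 (p(T, d) = 0 - 4 = -4)
m(t, y) = 0 (m(t, y) = 0*(-5 + 2) = 0*(-3) = 0)
(261446 - 138559) + m(417, p(b(-1, -3), -5)) = (261446 - 138559) + 0 = 122887 + 0 = 122887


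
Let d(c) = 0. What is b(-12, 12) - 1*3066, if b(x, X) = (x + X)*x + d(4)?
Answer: -3066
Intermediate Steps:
b(x, X) = x*(X + x) (b(x, X) = (x + X)*x + 0 = (X + x)*x + 0 = x*(X + x) + 0 = x*(X + x))
b(-12, 12) - 1*3066 = -12*(12 - 12) - 1*3066 = -12*0 - 3066 = 0 - 3066 = -3066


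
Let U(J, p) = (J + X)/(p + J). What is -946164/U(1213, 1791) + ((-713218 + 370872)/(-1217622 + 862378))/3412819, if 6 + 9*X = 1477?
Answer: -3876670398331689408187/1877375807686546 ≈ -2.0649e+6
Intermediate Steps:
X = 1471/9 (X = -⅔ + (⅑)*1477 = -⅔ + 1477/9 = 1471/9 ≈ 163.44)
U(J, p) = (1471/9 + J)/(J + p) (U(J, p) = (J + 1471/9)/(p + J) = (1471/9 + J)/(J + p))
-946164/U(1213, 1791) + ((-713218 + 370872)/(-1217622 + 862378))/3412819 = -946164*(1213 + 1791)/(1471/9 + 1213) + ((-713218 + 370872)/(-1217622 + 862378))/3412819 = -946164/((12388/9)/3004) - 342346/(-355244)*(1/3412819) = -946164/((1/3004)*(12388/9)) - 342346*(-1/355244)*(1/3412819) = -946164/3097/6759 + (171173/177622)*(1/3412819) = -946164*6759/3097 + 171173/606191736418 = -6395122476/3097 + 171173/606191736418 = -3876670398331689408187/1877375807686546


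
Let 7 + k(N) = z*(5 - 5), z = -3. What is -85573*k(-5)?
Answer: 599011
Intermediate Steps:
k(N) = -7 (k(N) = -7 - 3*(5 - 5) = -7 - 3*0 = -7 + 0 = -7)
-85573*k(-5) = -85573*(-7) = 599011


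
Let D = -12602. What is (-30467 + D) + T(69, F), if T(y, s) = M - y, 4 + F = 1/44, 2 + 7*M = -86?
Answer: -302054/7 ≈ -43151.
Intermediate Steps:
M = -88/7 (M = -2/7 + (⅐)*(-86) = -2/7 - 86/7 = -88/7 ≈ -12.571)
F = -175/44 (F = -4 + 1/44 = -175/44 ≈ -3.9773)
T(y, s) = -88/7 - y
(-30467 + D) + T(69, F) = (-30467 - 12602) + (-88/7 - 1*69) = -43069 + (-88/7 - 69) = -43069 - 571/7 = -302054/7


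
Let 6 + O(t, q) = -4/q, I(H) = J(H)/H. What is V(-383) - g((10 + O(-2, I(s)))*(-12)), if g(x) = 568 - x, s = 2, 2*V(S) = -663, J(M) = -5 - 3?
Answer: -1919/2 ≈ -959.50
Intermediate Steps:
J(M) = -8
V(S) = -663/2 (V(S) = (1/2)*(-663) = -663/2)
I(H) = -8/H
O(t, q) = -6 - 4/q
V(-383) - g((10 + O(-2, I(s)))*(-12)) = -663/2 - (568 - (10 + (-6 - 4/((-8/2))))*(-12)) = -663/2 - (568 - (10 + (-6 - 4/((-8*1/2))))*(-12)) = -663/2 - (568 - (10 + (-6 - 4/(-4)))*(-12)) = -663/2 - (568 - (10 + (-6 - 4*(-1/4)))*(-12)) = -663/2 - (568 - (10 + (-6 + 1))*(-12)) = -663/2 - (568 - (10 - 5)*(-12)) = -663/2 - (568 - 5*(-12)) = -663/2 - (568 - 1*(-60)) = -663/2 - (568 + 60) = -663/2 - 1*628 = -663/2 - 628 = -1919/2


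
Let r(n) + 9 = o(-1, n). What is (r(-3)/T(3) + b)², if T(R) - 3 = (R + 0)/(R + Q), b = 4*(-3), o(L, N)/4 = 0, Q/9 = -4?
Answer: 233289/1024 ≈ 227.82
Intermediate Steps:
Q = -36 (Q = 9*(-4) = -36)
o(L, N) = 0 (o(L, N) = 4*0 = 0)
r(n) = -9 (r(n) = -9 + 0 = -9)
b = -12
T(R) = 3 + R/(-36 + R) (T(R) = 3 + (R + 0)/(R - 36) = 3 + R/(-36 + R))
(r(-3)/T(3) + b)² = (-9*(-36 + 3)/(4*(-27 + 3)) - 12)² = (-9/(4*(-24)/(-33)) - 12)² = (-9/(4*(-1/33)*(-24)) - 12)² = (-9/32/11 - 12)² = (-9*11/32 - 12)² = (-99/32 - 12)² = (-483/32)² = 233289/1024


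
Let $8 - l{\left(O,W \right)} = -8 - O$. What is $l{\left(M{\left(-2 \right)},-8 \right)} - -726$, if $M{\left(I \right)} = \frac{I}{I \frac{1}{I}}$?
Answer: $740$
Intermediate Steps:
$M{\left(I \right)} = I$ ($M{\left(I \right)} = \frac{I}{1} = I 1 = I$)
$l{\left(O,W \right)} = 16 + O$ ($l{\left(O,W \right)} = 8 - \left(-8 - O\right) = 8 + \left(8 + O\right) = 16 + O$)
$l{\left(M{\left(-2 \right)},-8 \right)} - -726 = \left(16 - 2\right) - -726 = 14 + 726 = 740$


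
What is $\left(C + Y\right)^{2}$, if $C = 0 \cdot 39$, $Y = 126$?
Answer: $15876$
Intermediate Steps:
$C = 0$
$\left(C + Y\right)^{2} = \left(0 + 126\right)^{2} = 126^{2} = 15876$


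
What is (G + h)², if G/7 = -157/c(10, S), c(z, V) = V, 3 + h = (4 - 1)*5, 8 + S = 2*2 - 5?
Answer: 1456849/81 ≈ 17986.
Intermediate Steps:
S = -9 (S = -8 + (2*2 - 5) = -8 + (4 - 5) = -8 - 1 = -9)
h = 12 (h = -3 + (4 - 1)*5 = -3 + 3*5 = -3 + 15 = 12)
G = 1099/9 (G = 7*(-157/(-9)) = 7*(-157*(-⅑)) = 7*(157/9) = 1099/9 ≈ 122.11)
(G + h)² = (1099/9 + 12)² = (1207/9)² = 1456849/81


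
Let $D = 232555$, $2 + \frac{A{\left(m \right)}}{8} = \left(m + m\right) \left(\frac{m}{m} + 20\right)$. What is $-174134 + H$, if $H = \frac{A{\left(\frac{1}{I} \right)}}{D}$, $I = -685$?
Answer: $- \frac{27739576684746}{159300175} \approx -1.7413 \cdot 10^{5}$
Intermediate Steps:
$A{\left(m \right)} = -16 + 336 m$ ($A{\left(m \right)} = -16 + 8 \left(m + m\right) \left(\frac{m}{m} + 20\right) = -16 + 8 \cdot 2 m \left(1 + 20\right) = -16 + 8 \cdot 2 m 21 = -16 + 8 \cdot 42 m = -16 + 336 m$)
$H = - \frac{11296}{159300175}$ ($H = \frac{-16 + \frac{336}{-685}}{232555} = \left(-16 + 336 \left(- \frac{1}{685}\right)\right) \frac{1}{232555} = \left(-16 - \frac{336}{685}\right) \frac{1}{232555} = \left(- \frac{11296}{685}\right) \frac{1}{232555} = - \frac{11296}{159300175} \approx -7.091 \cdot 10^{-5}$)
$-174134 + H = -174134 - \frac{11296}{159300175} = - \frac{27739576684746}{159300175}$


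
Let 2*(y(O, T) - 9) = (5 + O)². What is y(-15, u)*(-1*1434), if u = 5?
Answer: -84606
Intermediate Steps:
y(O, T) = 9 + (5 + O)²/2
y(-15, u)*(-1*1434) = (9 + (5 - 15)²/2)*(-1*1434) = (9 + (½)*(-10)²)*(-1434) = (9 + (½)*100)*(-1434) = (9 + 50)*(-1434) = 59*(-1434) = -84606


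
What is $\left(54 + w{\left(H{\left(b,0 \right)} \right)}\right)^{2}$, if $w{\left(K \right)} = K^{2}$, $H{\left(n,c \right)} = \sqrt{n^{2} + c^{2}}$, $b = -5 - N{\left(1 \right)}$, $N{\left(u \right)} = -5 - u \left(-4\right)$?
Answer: $4900$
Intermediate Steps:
$N{\left(u \right)} = -5 + 4 u$ ($N{\left(u \right)} = -5 - - 4 u = -5 + 4 u$)
$b = -4$ ($b = -5 - \left(-5 + 4 \cdot 1\right) = -5 - \left(-5 + 4\right) = -5 - -1 = -5 + 1 = -4$)
$H{\left(n,c \right)} = \sqrt{c^{2} + n^{2}}$
$\left(54 + w{\left(H{\left(b,0 \right)} \right)}\right)^{2} = \left(54 + \left(\sqrt{0^{2} + \left(-4\right)^{2}}\right)^{2}\right)^{2} = \left(54 + \left(\sqrt{0 + 16}\right)^{2}\right)^{2} = \left(54 + \left(\sqrt{16}\right)^{2}\right)^{2} = \left(54 + 4^{2}\right)^{2} = \left(54 + 16\right)^{2} = 70^{2} = 4900$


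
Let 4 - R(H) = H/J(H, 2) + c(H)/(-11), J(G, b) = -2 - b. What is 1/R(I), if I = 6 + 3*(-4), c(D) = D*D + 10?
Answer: 22/147 ≈ 0.14966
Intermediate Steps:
c(D) = 10 + D² (c(D) = D² + 10 = 10 + D²)
I = -6 (I = 6 - 12 = -6)
R(H) = 54/11 + H/4 + H²/11 (R(H) = 4 - (H/(-2 - 1*2) + (10 + H²)/(-11)) = 4 - (H/(-2 - 2) + (10 + H²)*(-1/11)) = 4 - (H/(-4) + (-10/11 - H²/11)) = 4 - (H*(-¼) + (-10/11 - H²/11)) = 4 - (-H/4 + (-10/11 - H²/11)) = 4 - (-10/11 - H/4 - H²/11) = 4 + (10/11 + H/4 + H²/11) = 54/11 + H/4 + H²/11)
1/R(I) = 1/(54/11 + (¼)*(-6) + (1/11)*(-6)²) = 1/(54/11 - 3/2 + (1/11)*36) = 1/(54/11 - 3/2 + 36/11) = 1/(147/22) = 22/147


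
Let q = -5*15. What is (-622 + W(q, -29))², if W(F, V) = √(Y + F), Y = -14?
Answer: (622 - I*√89)² ≈ 3.868e+5 - 11736.0*I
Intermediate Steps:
q = -75
W(F, V) = √(-14 + F)
(-622 + W(q, -29))² = (-622 + √(-14 - 75))² = (-622 + √(-89))² = (-622 + I*√89)²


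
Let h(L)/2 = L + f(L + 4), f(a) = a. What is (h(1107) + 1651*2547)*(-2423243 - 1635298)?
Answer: -17084562271353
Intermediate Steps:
h(L) = 8 + 4*L (h(L) = 2*(L + (L + 4)) = 2*(L + (4 + L)) = 2*(4 + 2*L) = 8 + 4*L)
(h(1107) + 1651*2547)*(-2423243 - 1635298) = ((8 + 4*1107) + 1651*2547)*(-2423243 - 1635298) = ((8 + 4428) + 4205097)*(-4058541) = (4436 + 4205097)*(-4058541) = 4209533*(-4058541) = -17084562271353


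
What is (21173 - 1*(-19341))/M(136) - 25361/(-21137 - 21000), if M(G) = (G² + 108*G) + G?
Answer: 1276083469/702002420 ≈ 1.8178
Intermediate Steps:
M(G) = G² + 109*G
(21173 - 1*(-19341))/M(136) - 25361/(-21137 - 21000) = (21173 - 1*(-19341))/((136*(109 + 136))) - 25361/(-21137 - 21000) = (21173 + 19341)/((136*245)) - 25361/(-42137) = 40514/33320 - 25361*(-1/42137) = 40514*(1/33320) + 25361/42137 = 20257/16660 + 25361/42137 = 1276083469/702002420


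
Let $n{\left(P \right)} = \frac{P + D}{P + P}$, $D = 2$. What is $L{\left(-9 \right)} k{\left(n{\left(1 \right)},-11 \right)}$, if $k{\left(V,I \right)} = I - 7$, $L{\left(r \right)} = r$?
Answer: $162$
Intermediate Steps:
$n{\left(P \right)} = \frac{2 + P}{2 P}$ ($n{\left(P \right)} = \frac{P + 2}{P + P} = \frac{2 + P}{2 P}$)
$k{\left(V,I \right)} = -7 + I$ ($k{\left(V,I \right)} = I - 7 = -7 + I$)
$L{\left(-9 \right)} k{\left(n{\left(1 \right)},-11 \right)} = - 9 \left(-7 - 11\right) = \left(-9\right) \left(-18\right) = 162$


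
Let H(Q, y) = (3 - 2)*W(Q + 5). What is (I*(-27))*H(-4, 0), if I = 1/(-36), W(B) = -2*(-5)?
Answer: 15/2 ≈ 7.5000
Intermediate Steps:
W(B) = 10
I = -1/36 ≈ -0.027778
H(Q, y) = 10 (H(Q, y) = (3 - 2)*10 = 1*10 = 10)
(I*(-27))*H(-4, 0) = -1/36*(-27)*10 = (¾)*10 = 15/2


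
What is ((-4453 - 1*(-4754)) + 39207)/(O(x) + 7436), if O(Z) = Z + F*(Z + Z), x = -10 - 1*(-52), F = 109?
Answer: 19754/8317 ≈ 2.3751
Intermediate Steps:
x = 42 (x = -10 + 52 = 42)
O(Z) = 219*Z (O(Z) = Z + 109*(Z + Z) = Z + 109*(2*Z) = Z + 218*Z = 219*Z)
((-4453 - 1*(-4754)) + 39207)/(O(x) + 7436) = ((-4453 - 1*(-4754)) + 39207)/(219*42 + 7436) = ((-4453 + 4754) + 39207)/(9198 + 7436) = (301 + 39207)/16634 = 39508*(1/16634) = 19754/8317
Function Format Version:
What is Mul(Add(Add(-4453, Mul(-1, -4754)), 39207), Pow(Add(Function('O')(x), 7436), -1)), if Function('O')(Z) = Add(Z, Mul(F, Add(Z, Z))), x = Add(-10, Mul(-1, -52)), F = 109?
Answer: Rational(19754, 8317) ≈ 2.3751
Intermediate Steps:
x = 42 (x = Add(-10, 52) = 42)
Function('O')(Z) = Mul(219, Z) (Function('O')(Z) = Add(Z, Mul(109, Add(Z, Z))) = Add(Z, Mul(109, Mul(2, Z))) = Add(Z, Mul(218, Z)) = Mul(219, Z))
Mul(Add(Add(-4453, Mul(-1, -4754)), 39207), Pow(Add(Function('O')(x), 7436), -1)) = Mul(Add(Add(-4453, Mul(-1, -4754)), 39207), Pow(Add(Mul(219, 42), 7436), -1)) = Mul(Add(Add(-4453, 4754), 39207), Pow(Add(9198, 7436), -1)) = Mul(Add(301, 39207), Pow(16634, -1)) = Mul(39508, Rational(1, 16634)) = Rational(19754, 8317)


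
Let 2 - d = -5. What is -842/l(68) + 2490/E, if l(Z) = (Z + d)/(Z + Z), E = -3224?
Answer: -184686719/120900 ≈ -1527.6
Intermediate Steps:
d = 7 (d = 2 - 1*(-5) = 2 + 5 = 7)
l(Z) = (7 + Z)/(2*Z) (l(Z) = (Z + 7)/(Z + Z) = (7 + Z)/((2*Z)) = (7 + Z)*(1/(2*Z)) = (7 + Z)/(2*Z))
-842/l(68) + 2490/E = -842*136/(7 + 68) + 2490/(-3224) = -842/((1/2)*(1/68)*75) + 2490*(-1/3224) = -842/75/136 - 1245/1612 = -842*136/75 - 1245/1612 = -114512/75 - 1245/1612 = -184686719/120900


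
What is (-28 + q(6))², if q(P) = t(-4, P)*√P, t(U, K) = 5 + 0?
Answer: 934 - 280*√6 ≈ 248.14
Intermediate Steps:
t(U, K) = 5
q(P) = 5*√P
(-28 + q(6))² = (-28 + 5*√6)²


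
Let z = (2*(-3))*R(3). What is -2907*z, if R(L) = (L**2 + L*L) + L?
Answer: 366282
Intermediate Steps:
R(L) = L + 2*L**2 (R(L) = (L**2 + L**2) + L = 2*L**2 + L = L + 2*L**2)
z = -126 (z = (2*(-3))*(3*(1 + 2*3)) = -18*(1 + 6) = -18*7 = -6*21 = -126)
-2907*z = -2907*(-126) = 366282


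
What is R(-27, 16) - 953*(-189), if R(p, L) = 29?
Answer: 180146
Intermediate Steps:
R(-27, 16) - 953*(-189) = 29 - 953*(-189) = 29 + 180117 = 180146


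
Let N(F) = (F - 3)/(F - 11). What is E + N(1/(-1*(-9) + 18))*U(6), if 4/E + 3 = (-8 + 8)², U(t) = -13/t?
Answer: -71/37 ≈ -1.9189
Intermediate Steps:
N(F) = (-3 + F)/(-11 + F)
E = -4/3 (E = 4/(-3 + (-8 + 8)²) = 4/(-3 + 0²) = 4/(-3 + 0) = 4/(-3) = 4*(-⅓) = -4/3 ≈ -1.3333)
E + N(1/(-1*(-9) + 18))*U(6) = -4/3 + ((-3 + 1/(-1*(-9) + 18))/(-11 + 1/(-1*(-9) + 18)))*(-13/6) = -4/3 + ((-3 + 1/(9 + 18))/(-11 + 1/(9 + 18)))*(-13*⅙) = -4/3 + ((-3 + 1/27)/(-11 + 1/27))*(-13/6) = -4/3 + (-80/27/(-296/27))*(-13/6) = -4/3 - 27/296*(-80/27)*(-13/6) = -4/3 + (10/37)*(-13/6) = -4/3 - 65/111 = -71/37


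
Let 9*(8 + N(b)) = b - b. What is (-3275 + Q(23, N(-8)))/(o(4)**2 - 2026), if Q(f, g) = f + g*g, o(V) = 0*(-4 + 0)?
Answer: 1594/1013 ≈ 1.5735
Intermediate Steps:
o(V) = 0 (o(V) = 0*(-4) = 0)
N(b) = -8 (N(b) = -8 + (b - b)/9 = -8 + (1/9)*0 = -8 + 0 = -8)
Q(f, g) = f + g**2
(-3275 + Q(23, N(-8)))/(o(4)**2 - 2026) = (-3275 + (23 + (-8)**2))/(0**2 - 2026) = (-3275 + (23 + 64))/(0 - 2026) = (-3275 + 87)/(-2026) = -3188*(-1/2026) = 1594/1013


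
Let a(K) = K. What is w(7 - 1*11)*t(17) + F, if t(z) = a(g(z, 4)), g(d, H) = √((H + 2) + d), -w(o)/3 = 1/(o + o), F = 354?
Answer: 354 + 3*√23/8 ≈ 355.80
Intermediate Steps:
w(o) = -3/(2*o) (w(o) = -3/(o + o) = -3*1/(2*o) = -3/(2*o))
g(d, H) = √(2 + H + d) (g(d, H) = √((2 + H) + d) = √(2 + H + d))
t(z) = √(6 + z) (t(z) = √(2 + 4 + z) = √(6 + z))
w(7 - 1*11)*t(17) + F = (-3/(2*(7 - 1*11)))*√(6 + 17) + 354 = (-3/(2*(7 - 11)))*√23 + 354 = (-3/2/(-4))*√23 + 354 = (-3/2*(-¼))*√23 + 354 = 3*√23/8 + 354 = 354 + 3*√23/8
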